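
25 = 25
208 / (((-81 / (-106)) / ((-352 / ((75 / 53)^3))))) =-1155418913792 / 34171875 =-33811.98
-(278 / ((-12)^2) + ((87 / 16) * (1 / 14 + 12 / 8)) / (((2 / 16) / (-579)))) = 39576.86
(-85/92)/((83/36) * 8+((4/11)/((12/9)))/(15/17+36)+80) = -1758735/187410164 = -0.01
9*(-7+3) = -36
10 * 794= 7940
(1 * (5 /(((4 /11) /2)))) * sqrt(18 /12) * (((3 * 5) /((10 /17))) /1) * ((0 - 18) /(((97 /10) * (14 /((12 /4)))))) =-378675 * sqrt(6) /2716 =-341.52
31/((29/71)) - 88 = -351/29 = -12.10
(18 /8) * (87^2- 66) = 67527 /4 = 16881.75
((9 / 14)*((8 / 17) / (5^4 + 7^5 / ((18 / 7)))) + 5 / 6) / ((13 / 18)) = 230096379 / 199406753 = 1.15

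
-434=-434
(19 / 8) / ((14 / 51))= 969 / 112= 8.65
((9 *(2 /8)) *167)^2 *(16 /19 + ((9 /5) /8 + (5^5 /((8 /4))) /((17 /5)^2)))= 67593793957911 /3514240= 19234256.61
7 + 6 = 13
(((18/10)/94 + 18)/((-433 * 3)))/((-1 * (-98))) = -0.00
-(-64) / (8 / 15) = 120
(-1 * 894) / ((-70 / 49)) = 3129 / 5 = 625.80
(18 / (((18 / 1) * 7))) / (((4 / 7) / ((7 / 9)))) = 7 / 36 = 0.19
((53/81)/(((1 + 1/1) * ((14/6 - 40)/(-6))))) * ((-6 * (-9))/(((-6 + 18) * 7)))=53/1582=0.03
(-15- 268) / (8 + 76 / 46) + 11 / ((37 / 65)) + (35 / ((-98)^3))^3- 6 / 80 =-13585773938821276351 / 1349067078665402880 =-10.07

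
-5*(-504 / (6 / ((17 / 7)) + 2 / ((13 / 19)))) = 69615 / 149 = 467.21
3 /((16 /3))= 9 /16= 0.56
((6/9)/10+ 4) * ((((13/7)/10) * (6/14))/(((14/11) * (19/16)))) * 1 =34892/162925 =0.21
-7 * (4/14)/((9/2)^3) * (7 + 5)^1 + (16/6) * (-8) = -5248/243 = -21.60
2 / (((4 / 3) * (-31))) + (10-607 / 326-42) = -171349 / 5053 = -33.91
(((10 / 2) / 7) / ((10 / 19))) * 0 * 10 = 0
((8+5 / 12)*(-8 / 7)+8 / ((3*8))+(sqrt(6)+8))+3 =12 / 7+sqrt(6) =4.16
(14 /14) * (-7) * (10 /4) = -35 /2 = -17.50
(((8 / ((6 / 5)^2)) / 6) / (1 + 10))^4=390625 / 7780827681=0.00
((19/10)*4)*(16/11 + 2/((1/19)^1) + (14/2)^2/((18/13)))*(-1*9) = -281561/55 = -5119.29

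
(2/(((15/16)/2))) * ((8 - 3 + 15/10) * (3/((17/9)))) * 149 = 557856/85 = 6563.01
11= 11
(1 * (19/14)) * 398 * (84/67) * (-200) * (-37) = 335752800/67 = 5011235.82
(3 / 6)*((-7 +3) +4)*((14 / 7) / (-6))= 0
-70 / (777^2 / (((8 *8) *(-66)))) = 14080 / 28749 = 0.49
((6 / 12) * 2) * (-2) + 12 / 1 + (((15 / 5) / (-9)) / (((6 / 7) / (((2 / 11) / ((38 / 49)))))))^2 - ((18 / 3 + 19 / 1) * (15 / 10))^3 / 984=-404635368241 / 9284134464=-43.58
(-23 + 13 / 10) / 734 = -217 / 7340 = -0.03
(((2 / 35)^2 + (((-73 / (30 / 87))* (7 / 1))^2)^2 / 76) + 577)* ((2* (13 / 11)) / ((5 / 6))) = 92158687950807446631 / 512050000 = 179979861245.60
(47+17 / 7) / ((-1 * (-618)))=173 / 2163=0.08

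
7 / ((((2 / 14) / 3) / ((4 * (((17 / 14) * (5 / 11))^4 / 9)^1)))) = 52200625 / 8608908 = 6.06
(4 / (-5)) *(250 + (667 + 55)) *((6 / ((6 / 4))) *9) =-27993.60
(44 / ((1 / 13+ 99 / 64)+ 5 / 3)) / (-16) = -6864 / 8213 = -0.84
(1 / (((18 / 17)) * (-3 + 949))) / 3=17 / 51084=0.00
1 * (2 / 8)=1 / 4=0.25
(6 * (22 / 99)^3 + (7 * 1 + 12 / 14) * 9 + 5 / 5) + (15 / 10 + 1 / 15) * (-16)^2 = 472.85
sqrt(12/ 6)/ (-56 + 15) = -0.03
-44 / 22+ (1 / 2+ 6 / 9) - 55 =-335 / 6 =-55.83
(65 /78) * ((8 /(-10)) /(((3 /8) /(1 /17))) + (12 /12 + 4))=1243 /306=4.06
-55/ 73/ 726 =-0.00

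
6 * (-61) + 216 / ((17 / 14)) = -3198 / 17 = -188.12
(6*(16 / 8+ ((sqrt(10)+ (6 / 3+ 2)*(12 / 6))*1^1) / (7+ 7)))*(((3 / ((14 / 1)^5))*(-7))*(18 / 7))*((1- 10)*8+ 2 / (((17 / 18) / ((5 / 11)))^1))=269001*sqrt(10) / 88001452+ 2421009 / 22000363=0.12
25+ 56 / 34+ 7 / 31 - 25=987 / 527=1.87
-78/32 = -39/16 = -2.44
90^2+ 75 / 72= 194425 / 24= 8101.04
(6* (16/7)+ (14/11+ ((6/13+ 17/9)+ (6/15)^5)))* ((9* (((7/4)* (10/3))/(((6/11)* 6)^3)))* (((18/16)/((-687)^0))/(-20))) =-59095360973/40435200000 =-1.46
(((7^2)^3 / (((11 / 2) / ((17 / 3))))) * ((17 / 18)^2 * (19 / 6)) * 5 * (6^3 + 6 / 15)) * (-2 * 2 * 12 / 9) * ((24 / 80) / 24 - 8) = 421836562188433 / 26730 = 15781390280.15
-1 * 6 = -6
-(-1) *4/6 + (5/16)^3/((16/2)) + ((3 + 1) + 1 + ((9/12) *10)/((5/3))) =999799/98304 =10.17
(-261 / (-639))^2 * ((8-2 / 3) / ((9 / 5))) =92510 / 136107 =0.68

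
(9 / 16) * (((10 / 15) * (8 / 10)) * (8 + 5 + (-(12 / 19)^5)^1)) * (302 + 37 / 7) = 41222351223 / 34665386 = 1189.15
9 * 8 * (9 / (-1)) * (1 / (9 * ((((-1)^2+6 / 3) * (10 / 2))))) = -24 / 5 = -4.80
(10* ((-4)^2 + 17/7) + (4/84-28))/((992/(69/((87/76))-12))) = 82075/10788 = 7.61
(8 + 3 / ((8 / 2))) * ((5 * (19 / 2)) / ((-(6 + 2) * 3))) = -3325 / 192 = -17.32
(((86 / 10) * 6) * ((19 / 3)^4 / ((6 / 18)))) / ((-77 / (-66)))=22415212 / 105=213478.21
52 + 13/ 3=169/ 3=56.33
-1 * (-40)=40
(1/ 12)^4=1/ 20736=0.00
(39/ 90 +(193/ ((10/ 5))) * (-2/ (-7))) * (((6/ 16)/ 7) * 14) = 5881/ 280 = 21.00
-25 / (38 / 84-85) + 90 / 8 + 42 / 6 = 263423 / 14204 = 18.55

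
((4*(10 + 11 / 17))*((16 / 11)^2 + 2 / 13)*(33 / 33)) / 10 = 15204 / 1573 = 9.67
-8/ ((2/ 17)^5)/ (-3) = 1419857/ 12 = 118321.42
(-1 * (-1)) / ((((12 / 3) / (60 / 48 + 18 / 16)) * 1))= 19 / 32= 0.59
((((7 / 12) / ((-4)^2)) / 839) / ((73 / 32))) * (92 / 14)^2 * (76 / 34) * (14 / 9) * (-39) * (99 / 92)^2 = -0.13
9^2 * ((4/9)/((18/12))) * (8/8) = 24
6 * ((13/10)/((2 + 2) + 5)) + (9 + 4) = 208/15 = 13.87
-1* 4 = -4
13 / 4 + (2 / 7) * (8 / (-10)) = 423 / 140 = 3.02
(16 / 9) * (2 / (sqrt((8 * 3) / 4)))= 16 * sqrt(6) / 27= 1.45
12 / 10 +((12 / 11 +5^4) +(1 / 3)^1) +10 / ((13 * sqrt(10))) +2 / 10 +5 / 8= sqrt(10) / 13 +829553 / 1320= 628.69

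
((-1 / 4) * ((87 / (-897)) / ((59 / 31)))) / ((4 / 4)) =899 / 70564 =0.01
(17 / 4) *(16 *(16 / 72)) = 136 / 9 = 15.11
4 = 4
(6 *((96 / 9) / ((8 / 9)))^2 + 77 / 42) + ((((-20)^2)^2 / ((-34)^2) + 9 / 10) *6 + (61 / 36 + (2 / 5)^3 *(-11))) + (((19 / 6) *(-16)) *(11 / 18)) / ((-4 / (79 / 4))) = 1809860236 / 975375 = 1855.55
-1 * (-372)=372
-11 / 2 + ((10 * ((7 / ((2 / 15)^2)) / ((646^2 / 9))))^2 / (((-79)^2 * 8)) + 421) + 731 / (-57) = 42015605642239997195 / 104341118429308416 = 402.68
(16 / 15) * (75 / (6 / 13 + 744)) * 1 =520 / 4839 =0.11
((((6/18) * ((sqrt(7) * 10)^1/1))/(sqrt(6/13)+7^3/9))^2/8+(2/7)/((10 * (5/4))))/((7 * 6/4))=24183434632583/8591015014473675- 6019650 * sqrt(78)/2337691160401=0.00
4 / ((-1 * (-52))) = 1 / 13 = 0.08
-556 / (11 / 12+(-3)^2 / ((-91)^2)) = -55250832 / 91199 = -605.83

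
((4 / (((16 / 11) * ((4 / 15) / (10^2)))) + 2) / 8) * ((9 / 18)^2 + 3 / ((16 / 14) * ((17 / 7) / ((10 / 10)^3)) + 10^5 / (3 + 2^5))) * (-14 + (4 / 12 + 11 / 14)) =-8740340277 / 20926976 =-417.66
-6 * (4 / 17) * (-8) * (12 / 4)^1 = 33.88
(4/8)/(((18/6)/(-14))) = -7/3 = -2.33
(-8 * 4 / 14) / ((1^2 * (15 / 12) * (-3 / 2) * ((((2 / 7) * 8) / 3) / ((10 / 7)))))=16 / 7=2.29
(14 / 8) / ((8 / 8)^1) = 7 / 4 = 1.75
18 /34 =9 /17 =0.53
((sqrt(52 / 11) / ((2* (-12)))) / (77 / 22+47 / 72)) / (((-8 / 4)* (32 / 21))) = 63* sqrt(143) / 105248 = 0.01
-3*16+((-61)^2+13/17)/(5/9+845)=-564033/12937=-43.60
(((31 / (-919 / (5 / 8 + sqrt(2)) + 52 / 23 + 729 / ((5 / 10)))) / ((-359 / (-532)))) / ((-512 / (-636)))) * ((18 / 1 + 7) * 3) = 23902476833025 * sqrt(2) / 25917129602194 + 2434032515610675 / 829348147270208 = 4.24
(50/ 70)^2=25/ 49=0.51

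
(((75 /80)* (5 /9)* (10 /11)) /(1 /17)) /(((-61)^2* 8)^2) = 0.00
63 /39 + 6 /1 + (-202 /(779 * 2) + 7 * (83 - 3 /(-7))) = 591.49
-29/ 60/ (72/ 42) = -203/ 720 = -0.28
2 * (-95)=-190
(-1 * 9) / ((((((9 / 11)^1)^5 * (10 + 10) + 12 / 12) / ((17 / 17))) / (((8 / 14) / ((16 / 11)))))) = -15944049 / 37576868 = -0.42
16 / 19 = 0.84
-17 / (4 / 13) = -221 / 4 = -55.25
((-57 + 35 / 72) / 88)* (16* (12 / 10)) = -4069 / 330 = -12.33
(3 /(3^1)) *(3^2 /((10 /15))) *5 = 135 /2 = 67.50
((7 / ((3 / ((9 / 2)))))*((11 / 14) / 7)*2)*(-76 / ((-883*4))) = 627 / 12362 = 0.05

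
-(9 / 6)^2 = -9 / 4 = -2.25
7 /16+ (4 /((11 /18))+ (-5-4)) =-355 /176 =-2.02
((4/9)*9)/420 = 1/105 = 0.01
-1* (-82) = 82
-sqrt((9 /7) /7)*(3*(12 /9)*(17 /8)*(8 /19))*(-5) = 1020 /133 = 7.67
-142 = -142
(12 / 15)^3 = 64 / 125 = 0.51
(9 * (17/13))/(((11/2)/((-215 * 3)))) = -197370/143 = -1380.21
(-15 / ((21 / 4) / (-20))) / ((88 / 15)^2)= 5625 / 3388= 1.66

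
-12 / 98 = -6 / 49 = -0.12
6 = 6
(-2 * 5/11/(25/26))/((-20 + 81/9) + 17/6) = 312/2695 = 0.12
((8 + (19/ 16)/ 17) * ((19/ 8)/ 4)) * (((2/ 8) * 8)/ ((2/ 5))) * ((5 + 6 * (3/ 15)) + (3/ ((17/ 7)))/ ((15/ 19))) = 6881325/ 36992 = 186.02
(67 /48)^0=1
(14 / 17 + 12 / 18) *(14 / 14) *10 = 14.90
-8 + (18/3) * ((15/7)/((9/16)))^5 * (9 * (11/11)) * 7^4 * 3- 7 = 6553599685/21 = 312076175.48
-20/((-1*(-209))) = -20/209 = -0.10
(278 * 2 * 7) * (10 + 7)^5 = 5526083444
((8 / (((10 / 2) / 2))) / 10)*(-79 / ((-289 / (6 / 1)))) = 3792 / 7225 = 0.52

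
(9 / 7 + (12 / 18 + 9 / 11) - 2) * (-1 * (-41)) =31.59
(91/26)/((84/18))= 3/4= 0.75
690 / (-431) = -690 / 431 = -1.60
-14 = -14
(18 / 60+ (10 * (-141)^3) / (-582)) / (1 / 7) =327044487 / 970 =337159.26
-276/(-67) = 276/67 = 4.12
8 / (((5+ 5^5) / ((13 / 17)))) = 52 / 26605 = 0.00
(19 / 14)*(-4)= -38 / 7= -5.43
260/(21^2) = 260/441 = 0.59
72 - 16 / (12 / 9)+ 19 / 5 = 319 / 5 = 63.80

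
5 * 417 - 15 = 2070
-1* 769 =-769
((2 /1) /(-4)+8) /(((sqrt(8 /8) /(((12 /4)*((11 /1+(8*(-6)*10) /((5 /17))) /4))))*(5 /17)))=-248013 /8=-31001.62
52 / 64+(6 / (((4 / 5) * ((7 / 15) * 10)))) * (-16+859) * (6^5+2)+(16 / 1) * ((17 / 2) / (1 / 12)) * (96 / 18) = 1181208659 / 112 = 10546505.88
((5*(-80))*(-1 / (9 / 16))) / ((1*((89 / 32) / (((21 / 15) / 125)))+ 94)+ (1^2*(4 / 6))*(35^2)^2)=1433600 / 2017530129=0.00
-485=-485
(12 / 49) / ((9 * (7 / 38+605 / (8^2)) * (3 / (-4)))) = -19456 / 5168079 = -0.00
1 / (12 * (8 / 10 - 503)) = -5 / 30132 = -0.00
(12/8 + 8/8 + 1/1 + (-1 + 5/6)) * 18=60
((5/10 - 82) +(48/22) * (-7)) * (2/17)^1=-2129/187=-11.39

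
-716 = -716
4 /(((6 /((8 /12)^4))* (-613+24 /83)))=-0.00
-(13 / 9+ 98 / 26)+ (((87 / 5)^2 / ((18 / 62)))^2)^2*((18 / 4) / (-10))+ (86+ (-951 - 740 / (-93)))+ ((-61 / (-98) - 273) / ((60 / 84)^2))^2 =-3770167109337591424502 / 7083984375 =-532209969666.62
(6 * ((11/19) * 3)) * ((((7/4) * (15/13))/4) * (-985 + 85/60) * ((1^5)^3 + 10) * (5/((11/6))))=-613460925/3952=-155227.97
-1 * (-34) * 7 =238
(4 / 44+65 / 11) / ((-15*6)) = -0.07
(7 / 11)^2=49 / 121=0.40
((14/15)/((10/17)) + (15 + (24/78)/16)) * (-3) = -64763/1300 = -49.82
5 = 5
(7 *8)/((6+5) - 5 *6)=-56/19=-2.95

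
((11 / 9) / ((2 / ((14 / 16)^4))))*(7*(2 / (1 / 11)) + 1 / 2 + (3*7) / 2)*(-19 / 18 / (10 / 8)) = -5519899 / 110592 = -49.91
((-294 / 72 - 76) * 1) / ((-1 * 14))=961 / 168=5.72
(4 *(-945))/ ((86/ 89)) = -168210/ 43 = -3911.86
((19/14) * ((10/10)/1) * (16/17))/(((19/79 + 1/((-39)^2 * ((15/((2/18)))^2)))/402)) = 66905756821800/31337719063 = 2134.99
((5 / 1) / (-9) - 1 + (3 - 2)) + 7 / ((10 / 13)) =769 / 90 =8.54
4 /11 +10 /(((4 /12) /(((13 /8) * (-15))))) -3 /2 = -32225 /44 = -732.39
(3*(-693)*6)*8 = -99792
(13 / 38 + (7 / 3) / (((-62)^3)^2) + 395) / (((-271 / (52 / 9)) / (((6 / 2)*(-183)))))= 1015012172652850333 / 219348309766512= 4627.40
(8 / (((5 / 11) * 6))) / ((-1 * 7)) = -44 / 105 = -0.42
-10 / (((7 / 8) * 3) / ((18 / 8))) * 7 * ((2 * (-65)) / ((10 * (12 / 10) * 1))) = 650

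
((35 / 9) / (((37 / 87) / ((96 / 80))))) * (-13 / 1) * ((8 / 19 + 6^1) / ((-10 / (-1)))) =-321958 / 3515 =-91.60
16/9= 1.78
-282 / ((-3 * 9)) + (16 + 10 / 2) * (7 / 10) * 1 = 2263 / 90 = 25.14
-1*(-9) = 9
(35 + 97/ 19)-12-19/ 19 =515/ 19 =27.11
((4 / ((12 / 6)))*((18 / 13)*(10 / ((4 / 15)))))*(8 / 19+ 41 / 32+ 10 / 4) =1724625 / 3952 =436.39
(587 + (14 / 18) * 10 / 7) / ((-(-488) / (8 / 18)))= 5293 / 9882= 0.54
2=2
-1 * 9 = -9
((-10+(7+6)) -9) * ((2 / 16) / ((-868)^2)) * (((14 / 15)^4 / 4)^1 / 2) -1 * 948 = -491955120049 / 518940000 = -948.00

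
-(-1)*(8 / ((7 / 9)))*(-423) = -30456 / 7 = -4350.86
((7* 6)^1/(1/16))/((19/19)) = 672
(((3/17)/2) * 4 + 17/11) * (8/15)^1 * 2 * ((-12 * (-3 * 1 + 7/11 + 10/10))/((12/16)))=90880/2057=44.18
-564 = -564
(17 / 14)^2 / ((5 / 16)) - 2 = 2.72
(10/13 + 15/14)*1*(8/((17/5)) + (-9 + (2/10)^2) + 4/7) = -601526/54145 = -11.11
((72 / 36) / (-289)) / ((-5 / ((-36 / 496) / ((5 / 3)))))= -0.00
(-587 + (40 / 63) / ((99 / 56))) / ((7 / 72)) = -597368 / 99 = -6034.02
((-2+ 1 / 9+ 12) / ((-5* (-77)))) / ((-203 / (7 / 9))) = -13 / 129195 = -0.00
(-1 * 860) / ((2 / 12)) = -5160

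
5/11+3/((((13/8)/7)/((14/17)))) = 26977/2431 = 11.10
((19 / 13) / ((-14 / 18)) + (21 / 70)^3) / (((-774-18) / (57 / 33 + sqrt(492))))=355813 / 88088000 + 18727 * sqrt(123) / 4004000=0.06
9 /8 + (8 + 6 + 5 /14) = 867 /56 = 15.48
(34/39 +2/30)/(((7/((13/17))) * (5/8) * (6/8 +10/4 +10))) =1952/157675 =0.01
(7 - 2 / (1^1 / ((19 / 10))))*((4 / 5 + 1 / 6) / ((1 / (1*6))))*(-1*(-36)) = 16704 / 25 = 668.16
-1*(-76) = 76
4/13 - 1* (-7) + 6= 173/13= 13.31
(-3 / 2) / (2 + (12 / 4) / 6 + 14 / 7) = -1 / 3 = -0.33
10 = 10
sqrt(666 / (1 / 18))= 18 *sqrt(37)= 109.49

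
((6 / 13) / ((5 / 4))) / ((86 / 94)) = 1128 / 2795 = 0.40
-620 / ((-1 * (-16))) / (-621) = 155 / 2484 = 0.06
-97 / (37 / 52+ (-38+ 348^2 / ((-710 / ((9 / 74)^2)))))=2451358780 / 1006105561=2.44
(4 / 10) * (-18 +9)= -18 / 5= -3.60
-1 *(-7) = 7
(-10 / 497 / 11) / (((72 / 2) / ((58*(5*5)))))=-3625 / 49203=-0.07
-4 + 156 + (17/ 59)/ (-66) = 591871/ 3894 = 152.00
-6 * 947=-5682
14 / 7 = 2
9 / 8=1.12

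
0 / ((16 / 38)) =0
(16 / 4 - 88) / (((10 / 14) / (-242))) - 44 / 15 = 426844 / 15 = 28456.27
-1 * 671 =-671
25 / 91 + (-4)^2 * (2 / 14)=233 / 91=2.56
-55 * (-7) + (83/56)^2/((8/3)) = 9679547/25088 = 385.82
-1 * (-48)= 48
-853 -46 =-899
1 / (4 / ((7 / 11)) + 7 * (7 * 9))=7 / 3131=0.00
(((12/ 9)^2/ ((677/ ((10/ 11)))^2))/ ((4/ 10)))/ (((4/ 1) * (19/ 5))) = 5000/ 9483285339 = 0.00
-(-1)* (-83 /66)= -83 /66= -1.26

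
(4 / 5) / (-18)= -2 / 45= -0.04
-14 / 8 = -7 / 4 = -1.75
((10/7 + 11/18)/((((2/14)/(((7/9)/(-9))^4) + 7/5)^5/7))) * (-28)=-0.00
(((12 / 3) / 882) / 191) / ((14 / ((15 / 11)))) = 0.00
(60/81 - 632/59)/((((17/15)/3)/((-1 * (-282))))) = -7443.15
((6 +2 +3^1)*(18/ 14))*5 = 495/ 7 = 70.71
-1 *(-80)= 80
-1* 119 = -119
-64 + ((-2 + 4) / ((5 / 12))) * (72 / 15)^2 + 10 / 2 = 6449 / 125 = 51.59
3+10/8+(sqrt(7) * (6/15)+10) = 2 * sqrt(7)/5+57/4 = 15.31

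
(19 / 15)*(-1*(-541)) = 10279 / 15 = 685.27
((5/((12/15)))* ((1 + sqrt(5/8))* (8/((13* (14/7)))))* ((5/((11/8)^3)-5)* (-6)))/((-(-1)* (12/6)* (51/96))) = 189000* sqrt(10)/22627 + 756000/22627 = 59.83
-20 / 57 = -0.35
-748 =-748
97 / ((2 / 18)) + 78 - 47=904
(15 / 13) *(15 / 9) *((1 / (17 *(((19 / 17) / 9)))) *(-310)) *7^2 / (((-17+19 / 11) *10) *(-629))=-179025 / 1242904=-0.14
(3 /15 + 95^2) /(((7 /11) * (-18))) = -27577 /35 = -787.91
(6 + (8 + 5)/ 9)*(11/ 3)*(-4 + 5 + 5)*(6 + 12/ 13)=14740/ 13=1133.85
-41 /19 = -2.16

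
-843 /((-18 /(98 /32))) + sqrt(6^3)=6 * sqrt(6) + 13769 /96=158.12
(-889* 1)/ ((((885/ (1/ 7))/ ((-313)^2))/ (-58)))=721639654/ 885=815412.04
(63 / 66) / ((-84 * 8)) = -1 / 704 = -0.00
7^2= 49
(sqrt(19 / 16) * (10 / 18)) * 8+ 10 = 14.84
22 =22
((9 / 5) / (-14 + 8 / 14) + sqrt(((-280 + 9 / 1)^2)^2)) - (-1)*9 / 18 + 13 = 17261776 / 235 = 73454.37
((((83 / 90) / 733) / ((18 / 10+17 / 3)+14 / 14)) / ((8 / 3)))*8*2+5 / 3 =465704 / 279273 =1.67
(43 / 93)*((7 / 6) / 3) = 301 / 1674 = 0.18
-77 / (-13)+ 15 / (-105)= 526 / 91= 5.78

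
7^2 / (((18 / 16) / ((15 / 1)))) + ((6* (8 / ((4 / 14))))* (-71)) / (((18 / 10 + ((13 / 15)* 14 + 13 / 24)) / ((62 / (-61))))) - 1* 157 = 47111437 / 35319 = 1333.88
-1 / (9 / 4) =-4 / 9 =-0.44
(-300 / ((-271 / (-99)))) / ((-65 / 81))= 481140 / 3523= 136.57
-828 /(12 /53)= -3657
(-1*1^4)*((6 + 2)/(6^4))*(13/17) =-0.00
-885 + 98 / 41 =-36187 / 41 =-882.61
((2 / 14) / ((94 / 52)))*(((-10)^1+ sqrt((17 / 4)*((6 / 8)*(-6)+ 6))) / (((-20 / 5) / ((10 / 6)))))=325 / 987-65*sqrt(102) / 7896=0.25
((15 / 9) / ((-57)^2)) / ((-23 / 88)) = -440 / 224181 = -0.00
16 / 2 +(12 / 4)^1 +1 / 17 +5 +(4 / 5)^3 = 35213 / 2125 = 16.57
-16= -16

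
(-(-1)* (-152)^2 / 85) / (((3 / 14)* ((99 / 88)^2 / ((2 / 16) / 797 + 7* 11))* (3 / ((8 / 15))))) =3387769462784 / 246930525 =13719.52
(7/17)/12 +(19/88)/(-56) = 7655/251328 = 0.03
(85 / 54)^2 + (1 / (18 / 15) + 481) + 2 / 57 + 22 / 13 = 350070157 / 720252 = 486.04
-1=-1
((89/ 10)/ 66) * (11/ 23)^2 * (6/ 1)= 0.19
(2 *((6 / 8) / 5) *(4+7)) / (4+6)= 33 / 100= 0.33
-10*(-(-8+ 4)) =-40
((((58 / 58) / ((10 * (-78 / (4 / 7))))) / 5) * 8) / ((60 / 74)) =-0.00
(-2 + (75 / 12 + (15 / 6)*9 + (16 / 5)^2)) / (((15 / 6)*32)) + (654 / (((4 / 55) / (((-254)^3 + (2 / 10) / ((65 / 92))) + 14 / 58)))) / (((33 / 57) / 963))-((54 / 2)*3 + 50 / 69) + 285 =-51009282329235243143513 / 208104000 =-245114377086626.13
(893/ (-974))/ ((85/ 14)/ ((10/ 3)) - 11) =12502/ 125159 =0.10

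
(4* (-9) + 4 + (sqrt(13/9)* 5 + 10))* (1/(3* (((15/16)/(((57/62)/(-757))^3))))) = 905388/64616394942815 - 13718* sqrt(13)/12923278988563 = 0.00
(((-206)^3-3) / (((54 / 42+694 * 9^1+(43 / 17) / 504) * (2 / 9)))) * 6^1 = -2022297440184 / 53526787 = -37781.04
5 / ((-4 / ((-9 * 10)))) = 225 / 2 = 112.50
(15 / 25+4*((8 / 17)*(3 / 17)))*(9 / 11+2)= 41757 / 15895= 2.63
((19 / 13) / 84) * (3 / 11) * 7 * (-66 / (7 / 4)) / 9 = -38 / 273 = -0.14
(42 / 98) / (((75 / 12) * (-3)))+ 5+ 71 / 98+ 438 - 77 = 898419 / 2450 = 366.70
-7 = -7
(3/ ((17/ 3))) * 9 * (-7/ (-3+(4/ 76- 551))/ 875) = 1539/ 22365625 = 0.00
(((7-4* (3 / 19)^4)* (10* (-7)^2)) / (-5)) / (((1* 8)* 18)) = -44684227 / 9383112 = -4.76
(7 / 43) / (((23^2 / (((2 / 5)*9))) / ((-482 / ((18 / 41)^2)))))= -2835847 / 1023615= -2.77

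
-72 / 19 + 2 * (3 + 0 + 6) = 270 / 19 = 14.21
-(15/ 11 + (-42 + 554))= -5647/ 11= -513.36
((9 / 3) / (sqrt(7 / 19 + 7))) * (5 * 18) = 27 * sqrt(665) / 7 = 99.47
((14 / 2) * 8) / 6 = 28 / 3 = 9.33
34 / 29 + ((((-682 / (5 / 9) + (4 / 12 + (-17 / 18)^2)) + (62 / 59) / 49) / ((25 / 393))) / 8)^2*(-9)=-16417157377099077976202141 / 314122599504000000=-52263534.69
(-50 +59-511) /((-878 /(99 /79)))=24849 /34681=0.72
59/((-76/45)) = -2655/76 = -34.93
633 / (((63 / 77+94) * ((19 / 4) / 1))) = 27852 / 19817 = 1.41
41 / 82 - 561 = -1121 / 2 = -560.50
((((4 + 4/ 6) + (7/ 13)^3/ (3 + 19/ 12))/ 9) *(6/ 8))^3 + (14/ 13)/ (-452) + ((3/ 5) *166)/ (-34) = -56762263685812376778161/ 19766196998412374367000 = -2.87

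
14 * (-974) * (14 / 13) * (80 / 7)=-2181760 / 13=-167827.69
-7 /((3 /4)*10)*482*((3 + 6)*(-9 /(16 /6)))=136647 /10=13664.70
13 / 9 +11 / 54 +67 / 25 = 5843 / 1350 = 4.33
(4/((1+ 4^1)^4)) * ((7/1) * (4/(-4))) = -28/625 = -0.04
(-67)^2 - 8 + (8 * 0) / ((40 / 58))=4481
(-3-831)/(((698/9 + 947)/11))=-82566/9221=-8.95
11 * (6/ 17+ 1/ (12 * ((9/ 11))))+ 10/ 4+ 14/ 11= 177229/ 20196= 8.78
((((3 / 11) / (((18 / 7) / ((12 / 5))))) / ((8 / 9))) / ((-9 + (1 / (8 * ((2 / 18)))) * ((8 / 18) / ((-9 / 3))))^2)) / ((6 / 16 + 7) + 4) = 0.00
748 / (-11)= -68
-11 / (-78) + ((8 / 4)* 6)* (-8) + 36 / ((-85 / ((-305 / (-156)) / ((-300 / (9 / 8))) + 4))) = -51740513 / 530400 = -97.55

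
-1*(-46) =46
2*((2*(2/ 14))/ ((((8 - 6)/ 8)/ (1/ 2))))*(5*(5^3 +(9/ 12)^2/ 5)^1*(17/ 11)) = 170153/ 154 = 1104.89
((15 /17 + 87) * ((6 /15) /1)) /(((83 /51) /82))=8856 /5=1771.20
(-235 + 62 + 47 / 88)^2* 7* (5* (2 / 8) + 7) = 1717744.29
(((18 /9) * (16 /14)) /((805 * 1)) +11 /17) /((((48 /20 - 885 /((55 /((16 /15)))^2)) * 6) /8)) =0.42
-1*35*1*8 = -280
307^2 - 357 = 93892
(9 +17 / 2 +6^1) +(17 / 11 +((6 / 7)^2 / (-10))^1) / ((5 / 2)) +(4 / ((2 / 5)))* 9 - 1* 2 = 3020793 / 26950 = 112.09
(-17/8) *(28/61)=-119/122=-0.98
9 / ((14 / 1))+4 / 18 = 109 / 126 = 0.87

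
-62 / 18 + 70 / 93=-751 / 279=-2.69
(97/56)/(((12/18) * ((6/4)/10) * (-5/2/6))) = -291/7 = -41.57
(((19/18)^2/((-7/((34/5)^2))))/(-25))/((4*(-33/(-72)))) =208658/1299375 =0.16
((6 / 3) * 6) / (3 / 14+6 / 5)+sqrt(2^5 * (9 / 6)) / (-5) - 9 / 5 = 1103 / 165 - 4 * sqrt(3) / 5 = 5.30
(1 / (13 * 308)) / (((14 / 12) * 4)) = 3 / 56056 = 0.00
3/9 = 1/3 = 0.33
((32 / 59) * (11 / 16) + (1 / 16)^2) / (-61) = -5691 / 921344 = -0.01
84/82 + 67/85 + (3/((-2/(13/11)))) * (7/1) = -812431/76670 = -10.60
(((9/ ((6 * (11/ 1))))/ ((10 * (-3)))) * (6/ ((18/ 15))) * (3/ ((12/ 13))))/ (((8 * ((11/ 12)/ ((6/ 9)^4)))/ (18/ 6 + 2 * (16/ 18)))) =-559/ 58806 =-0.01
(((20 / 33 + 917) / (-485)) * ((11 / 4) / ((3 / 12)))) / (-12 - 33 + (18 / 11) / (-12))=666182 / 1444815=0.46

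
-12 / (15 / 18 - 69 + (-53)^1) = 72 / 727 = 0.10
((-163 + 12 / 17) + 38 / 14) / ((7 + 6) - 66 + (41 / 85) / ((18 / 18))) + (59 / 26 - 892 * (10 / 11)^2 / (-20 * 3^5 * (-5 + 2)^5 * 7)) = 855855231083 / 161246757672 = 5.31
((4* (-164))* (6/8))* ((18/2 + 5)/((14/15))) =-7380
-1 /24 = -0.04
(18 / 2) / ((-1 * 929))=-9 / 929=-0.01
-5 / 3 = -1.67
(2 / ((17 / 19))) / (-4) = -0.56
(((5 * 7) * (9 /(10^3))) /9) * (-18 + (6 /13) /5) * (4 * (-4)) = 16296 /1625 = 10.03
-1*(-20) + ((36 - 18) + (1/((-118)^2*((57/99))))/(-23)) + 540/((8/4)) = 1874114671/6084788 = 308.00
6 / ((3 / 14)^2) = 392 / 3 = 130.67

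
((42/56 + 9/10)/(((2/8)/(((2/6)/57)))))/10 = 11/2850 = 0.00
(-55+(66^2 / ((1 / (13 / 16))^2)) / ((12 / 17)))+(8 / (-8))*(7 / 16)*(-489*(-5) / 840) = 1028493 / 256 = 4017.55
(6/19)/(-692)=-3/6574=-0.00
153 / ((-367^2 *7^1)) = -0.00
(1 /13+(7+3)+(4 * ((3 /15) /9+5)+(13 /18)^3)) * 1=30.54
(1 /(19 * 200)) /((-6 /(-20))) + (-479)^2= 261562741 /1140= 229441.00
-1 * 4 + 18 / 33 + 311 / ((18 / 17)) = 57473 / 198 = 290.27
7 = 7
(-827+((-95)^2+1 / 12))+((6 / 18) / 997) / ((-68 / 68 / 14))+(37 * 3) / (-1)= 96753809 / 11964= 8087.08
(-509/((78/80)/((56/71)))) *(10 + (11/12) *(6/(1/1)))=-17672480/2769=-6382.26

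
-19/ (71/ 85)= -1615/ 71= -22.75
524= 524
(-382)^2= 145924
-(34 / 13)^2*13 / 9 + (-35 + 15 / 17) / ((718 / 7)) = -7292578 / 714051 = -10.21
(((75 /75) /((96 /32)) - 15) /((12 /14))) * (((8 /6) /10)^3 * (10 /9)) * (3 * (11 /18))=-13552 /164025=-0.08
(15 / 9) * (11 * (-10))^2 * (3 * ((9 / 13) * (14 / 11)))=693000 / 13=53307.69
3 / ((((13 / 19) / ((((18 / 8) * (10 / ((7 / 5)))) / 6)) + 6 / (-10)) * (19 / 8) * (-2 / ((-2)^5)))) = -58.66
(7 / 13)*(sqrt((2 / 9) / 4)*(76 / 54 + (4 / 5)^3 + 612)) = 77.92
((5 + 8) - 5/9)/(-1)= -112/9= -12.44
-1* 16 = -16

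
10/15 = 2/3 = 0.67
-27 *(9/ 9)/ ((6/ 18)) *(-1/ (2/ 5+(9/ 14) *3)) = 5670/ 163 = 34.79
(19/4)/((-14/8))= -19/7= -2.71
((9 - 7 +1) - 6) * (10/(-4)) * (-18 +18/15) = -126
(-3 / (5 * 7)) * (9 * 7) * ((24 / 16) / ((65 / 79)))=-6399 / 650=-9.84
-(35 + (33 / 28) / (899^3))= -712041245053 / 20344035572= -35.00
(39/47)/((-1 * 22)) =-39/1034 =-0.04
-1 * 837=-837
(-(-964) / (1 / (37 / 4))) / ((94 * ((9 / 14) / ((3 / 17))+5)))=10.98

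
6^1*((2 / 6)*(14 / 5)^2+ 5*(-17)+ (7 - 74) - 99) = -37258 / 25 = -1490.32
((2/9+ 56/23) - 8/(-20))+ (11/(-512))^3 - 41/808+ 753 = 10607108071682987/14030450196480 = 756.01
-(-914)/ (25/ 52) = 47528/ 25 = 1901.12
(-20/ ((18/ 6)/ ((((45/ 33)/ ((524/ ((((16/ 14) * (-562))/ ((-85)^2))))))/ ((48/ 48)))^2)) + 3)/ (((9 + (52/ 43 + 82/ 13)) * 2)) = 71256213812388657/ 784625760735756170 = 0.09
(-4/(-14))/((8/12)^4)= 81/56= 1.45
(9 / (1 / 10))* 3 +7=277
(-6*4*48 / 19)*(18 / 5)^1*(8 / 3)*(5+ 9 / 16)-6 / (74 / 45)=-11393433 / 3515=-3241.37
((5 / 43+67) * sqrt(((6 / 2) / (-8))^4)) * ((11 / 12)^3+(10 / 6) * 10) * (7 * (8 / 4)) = 101451077 / 44032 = 2304.03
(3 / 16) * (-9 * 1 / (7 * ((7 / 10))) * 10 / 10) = -135 / 392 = -0.34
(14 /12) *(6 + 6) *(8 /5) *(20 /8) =56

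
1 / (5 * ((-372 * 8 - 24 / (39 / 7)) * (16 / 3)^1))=-39 / 3099520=-0.00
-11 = -11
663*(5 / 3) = 1105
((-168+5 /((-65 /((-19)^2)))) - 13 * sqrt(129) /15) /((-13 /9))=3 * sqrt(129) /5+22905 /169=142.35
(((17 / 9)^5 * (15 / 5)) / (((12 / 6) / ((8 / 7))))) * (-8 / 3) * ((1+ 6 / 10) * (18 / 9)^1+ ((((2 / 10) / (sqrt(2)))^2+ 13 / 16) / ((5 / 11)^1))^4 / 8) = -506.35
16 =16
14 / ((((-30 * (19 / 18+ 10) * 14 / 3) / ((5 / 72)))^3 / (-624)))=39 / 49427116928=0.00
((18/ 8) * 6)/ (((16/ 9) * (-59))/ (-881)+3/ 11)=2354913/ 68342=34.46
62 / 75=0.83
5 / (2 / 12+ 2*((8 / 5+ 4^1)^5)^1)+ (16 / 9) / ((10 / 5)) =1653064078 / 1858747869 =0.89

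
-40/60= -2/3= -0.67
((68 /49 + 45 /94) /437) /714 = 8597 /1437154908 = 0.00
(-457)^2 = 208849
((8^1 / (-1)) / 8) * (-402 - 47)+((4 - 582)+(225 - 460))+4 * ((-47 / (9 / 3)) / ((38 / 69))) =-9078 / 19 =-477.79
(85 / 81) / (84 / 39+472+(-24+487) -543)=1105 / 415044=0.00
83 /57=1.46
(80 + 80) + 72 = 232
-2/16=-1/8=-0.12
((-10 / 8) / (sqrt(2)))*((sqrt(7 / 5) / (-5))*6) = 3*sqrt(70) / 20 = 1.25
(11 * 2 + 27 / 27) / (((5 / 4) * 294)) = 46 / 735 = 0.06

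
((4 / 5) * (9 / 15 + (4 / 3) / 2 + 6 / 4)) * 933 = 51626 / 25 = 2065.04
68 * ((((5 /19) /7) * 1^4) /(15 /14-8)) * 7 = -4760 /1843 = -2.58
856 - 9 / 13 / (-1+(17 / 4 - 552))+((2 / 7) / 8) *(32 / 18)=1538951888 / 1797705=856.06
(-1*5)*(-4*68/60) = 68/3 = 22.67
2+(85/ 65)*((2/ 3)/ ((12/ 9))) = 69/ 26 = 2.65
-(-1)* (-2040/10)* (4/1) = -816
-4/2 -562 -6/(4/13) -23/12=-7025/12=-585.42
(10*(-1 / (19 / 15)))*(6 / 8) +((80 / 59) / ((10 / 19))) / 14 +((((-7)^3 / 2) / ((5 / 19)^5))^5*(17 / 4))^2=442815427837255017369923438977862965665788121356408077309606937252019144666996956675868035669967 / 11418887879699468612670898437500000000000000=38779207966871585268576180000000000000000000000000000.00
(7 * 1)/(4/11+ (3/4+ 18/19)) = 5852/1723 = 3.40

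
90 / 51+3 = 4.76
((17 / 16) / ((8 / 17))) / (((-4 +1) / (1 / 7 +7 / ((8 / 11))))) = -158083 / 21504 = -7.35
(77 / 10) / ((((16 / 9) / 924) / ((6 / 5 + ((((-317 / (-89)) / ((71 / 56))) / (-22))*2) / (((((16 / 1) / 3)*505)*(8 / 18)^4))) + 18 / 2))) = 40811.44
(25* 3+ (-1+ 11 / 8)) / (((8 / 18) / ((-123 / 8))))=-667521 / 256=-2607.50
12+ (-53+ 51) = 10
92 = 92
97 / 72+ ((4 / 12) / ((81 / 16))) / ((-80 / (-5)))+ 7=16235 / 1944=8.35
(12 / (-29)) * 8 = -96 / 29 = -3.31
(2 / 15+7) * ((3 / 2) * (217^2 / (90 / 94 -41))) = -236810581 / 18820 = -12582.92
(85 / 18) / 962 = 85 / 17316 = 0.00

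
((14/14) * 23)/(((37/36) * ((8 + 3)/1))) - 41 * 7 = -115981/407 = -284.97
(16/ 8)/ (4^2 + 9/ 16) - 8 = -2088/ 265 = -7.88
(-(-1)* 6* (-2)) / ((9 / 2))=-8 / 3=-2.67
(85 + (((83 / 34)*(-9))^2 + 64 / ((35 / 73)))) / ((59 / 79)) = 2241249513 / 2387140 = 938.88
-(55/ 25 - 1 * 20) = 89/ 5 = 17.80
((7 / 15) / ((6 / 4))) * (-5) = -14 / 9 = -1.56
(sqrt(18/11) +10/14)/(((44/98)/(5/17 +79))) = 23590/187 +99078 * sqrt(22)/2057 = 352.07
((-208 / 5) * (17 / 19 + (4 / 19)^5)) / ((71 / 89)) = -41031496272 / 879015145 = -46.68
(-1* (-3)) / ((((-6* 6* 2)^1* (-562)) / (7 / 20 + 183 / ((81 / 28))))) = 34349 / 7283520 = 0.00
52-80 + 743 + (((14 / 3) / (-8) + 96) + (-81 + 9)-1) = 8849 / 12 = 737.42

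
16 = 16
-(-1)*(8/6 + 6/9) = 2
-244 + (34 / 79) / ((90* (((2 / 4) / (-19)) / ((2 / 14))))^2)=-1912648826 / 7838775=-244.00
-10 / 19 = -0.53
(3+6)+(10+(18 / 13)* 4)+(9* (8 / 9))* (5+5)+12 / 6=1385 / 13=106.54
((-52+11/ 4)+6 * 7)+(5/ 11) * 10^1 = -2.70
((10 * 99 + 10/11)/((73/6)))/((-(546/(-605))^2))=-181348750/1813539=-100.00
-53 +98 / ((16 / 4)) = -57 / 2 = -28.50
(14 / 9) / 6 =7 / 27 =0.26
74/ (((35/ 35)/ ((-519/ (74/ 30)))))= -15570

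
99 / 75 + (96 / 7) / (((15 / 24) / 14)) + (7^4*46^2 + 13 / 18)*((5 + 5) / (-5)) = -10160724.92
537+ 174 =711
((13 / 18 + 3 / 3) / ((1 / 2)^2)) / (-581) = -0.01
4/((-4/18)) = -18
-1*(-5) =5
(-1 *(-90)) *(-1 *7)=-630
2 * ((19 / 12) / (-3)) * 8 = -76 / 9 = -8.44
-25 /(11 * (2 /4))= -50 /11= -4.55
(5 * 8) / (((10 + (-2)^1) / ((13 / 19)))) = 65 / 19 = 3.42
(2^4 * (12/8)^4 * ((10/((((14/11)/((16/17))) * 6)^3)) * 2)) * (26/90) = 4429568/5055477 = 0.88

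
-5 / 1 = -5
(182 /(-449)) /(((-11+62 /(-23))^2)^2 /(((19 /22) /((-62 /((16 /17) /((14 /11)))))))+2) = 1935380356 /16307859347531341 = 0.00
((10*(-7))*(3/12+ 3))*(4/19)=-910/19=-47.89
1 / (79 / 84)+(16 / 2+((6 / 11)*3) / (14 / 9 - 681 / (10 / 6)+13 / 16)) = 2302603772 / 254171203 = 9.06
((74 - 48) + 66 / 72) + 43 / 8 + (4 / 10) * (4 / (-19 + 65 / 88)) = 6210229 / 192840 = 32.20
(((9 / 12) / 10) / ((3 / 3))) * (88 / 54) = 11 / 90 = 0.12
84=84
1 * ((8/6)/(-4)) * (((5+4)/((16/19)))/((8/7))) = -399/128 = -3.12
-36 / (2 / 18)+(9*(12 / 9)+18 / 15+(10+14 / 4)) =-2973 / 10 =-297.30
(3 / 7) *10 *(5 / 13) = 150 / 91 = 1.65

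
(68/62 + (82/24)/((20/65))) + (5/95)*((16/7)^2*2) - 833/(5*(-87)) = 2945962753/200872560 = 14.67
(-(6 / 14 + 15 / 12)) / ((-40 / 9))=423 / 1120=0.38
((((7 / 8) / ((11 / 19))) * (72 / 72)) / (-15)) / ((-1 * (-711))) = -133 / 938520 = -0.00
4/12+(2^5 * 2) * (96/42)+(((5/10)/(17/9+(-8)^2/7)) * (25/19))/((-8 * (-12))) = 520427101/3549504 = 146.62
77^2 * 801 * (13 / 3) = 20579559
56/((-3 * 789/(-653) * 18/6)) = 36568/7101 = 5.15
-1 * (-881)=881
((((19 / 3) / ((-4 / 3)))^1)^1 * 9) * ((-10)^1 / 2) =855 / 4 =213.75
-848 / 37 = -22.92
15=15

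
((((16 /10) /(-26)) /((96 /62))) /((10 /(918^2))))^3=-37571398479.60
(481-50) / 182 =431 / 182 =2.37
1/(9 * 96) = 1/864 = 0.00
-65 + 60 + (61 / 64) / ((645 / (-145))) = -43049 / 8256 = -5.21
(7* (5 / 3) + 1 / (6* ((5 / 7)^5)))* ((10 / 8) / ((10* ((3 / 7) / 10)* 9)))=183211 / 45000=4.07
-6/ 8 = -3/ 4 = -0.75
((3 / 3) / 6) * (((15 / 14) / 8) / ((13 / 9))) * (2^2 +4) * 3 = 135 / 364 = 0.37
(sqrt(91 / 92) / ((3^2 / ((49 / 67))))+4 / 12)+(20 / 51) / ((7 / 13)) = 49 * sqrt(2093) / 27738+379 / 357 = 1.14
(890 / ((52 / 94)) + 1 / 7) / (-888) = -24403 / 13468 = -1.81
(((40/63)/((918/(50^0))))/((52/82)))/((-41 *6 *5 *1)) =-1/1127763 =-0.00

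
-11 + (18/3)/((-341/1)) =-3757/341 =-11.02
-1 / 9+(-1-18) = -172 / 9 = -19.11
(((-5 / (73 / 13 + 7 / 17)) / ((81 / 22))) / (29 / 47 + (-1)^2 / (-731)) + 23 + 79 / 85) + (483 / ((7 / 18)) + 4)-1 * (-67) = 129634078743613 / 96990592320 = 1336.56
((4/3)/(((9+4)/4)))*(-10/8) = -20/39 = -0.51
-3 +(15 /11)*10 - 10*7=-653 /11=-59.36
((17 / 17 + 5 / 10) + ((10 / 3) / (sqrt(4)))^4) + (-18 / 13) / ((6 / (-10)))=11.52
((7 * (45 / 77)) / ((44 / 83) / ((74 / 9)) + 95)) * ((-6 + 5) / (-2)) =138195 / 6422746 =0.02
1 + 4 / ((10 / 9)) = 23 / 5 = 4.60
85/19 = 4.47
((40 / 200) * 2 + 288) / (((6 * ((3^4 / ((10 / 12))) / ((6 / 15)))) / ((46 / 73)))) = 33166 / 266085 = 0.12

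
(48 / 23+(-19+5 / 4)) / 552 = -1441 / 50784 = -0.03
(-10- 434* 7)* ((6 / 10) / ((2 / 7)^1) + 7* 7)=-778764 / 5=-155752.80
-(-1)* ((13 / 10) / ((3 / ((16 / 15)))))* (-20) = -416 / 45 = -9.24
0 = 0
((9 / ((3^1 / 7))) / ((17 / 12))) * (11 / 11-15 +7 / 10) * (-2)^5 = 6308.89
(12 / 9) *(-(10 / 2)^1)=-6.67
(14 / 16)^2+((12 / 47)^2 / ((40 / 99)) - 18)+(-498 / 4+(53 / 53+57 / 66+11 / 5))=-1069229081 / 7775680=-137.51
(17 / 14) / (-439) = -17 / 6146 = -0.00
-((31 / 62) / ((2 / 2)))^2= -1 / 4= -0.25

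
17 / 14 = 1.21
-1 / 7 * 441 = -63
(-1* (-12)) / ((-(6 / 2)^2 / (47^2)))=-8836 / 3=-2945.33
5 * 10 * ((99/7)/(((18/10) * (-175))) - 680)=-34002.24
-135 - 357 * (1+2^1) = -1206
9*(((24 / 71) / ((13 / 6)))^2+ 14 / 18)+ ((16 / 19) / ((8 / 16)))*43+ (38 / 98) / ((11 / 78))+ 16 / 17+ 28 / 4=13397712993180 / 148318283113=90.33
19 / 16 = 1.19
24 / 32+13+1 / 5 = 279 / 20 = 13.95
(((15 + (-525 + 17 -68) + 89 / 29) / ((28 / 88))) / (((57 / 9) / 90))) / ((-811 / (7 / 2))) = 48054600 / 446861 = 107.54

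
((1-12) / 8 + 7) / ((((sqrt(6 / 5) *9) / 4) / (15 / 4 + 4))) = 17.69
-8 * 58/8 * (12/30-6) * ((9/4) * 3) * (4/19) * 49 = 2148552/95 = 22616.34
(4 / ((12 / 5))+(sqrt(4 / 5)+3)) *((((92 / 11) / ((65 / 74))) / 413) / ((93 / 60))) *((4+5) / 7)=0.11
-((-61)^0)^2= -1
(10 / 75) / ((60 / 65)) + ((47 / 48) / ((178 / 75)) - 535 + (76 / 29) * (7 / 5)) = -1972695953 / 3716640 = -530.77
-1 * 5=-5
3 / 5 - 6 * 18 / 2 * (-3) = 813 / 5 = 162.60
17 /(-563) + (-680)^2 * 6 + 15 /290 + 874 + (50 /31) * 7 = 2809349163769 /1012274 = 2775285.31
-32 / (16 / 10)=-20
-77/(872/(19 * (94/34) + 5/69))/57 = -0.08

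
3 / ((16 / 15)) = 45 / 16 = 2.81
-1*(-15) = 15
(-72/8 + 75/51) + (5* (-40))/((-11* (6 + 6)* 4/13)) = -2923/1122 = -2.61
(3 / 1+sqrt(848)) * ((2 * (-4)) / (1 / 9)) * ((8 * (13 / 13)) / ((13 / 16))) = -36864 * sqrt(53) / 13 -27648 / 13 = -22770.92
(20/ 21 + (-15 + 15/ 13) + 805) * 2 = 432490/ 273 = 1584.21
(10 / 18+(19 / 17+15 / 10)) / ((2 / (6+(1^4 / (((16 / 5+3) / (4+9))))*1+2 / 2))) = 45637 / 3162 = 14.43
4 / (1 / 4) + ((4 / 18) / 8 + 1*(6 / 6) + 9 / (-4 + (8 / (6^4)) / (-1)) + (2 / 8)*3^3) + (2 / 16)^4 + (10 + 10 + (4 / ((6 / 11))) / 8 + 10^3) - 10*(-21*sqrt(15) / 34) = 105*sqrt(15) / 17 + 24940296913 / 23924736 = 1066.37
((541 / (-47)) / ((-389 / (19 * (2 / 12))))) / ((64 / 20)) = 51395 / 1755168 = 0.03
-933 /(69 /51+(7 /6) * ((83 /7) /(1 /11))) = -95166 /15659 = -6.08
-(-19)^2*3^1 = -1083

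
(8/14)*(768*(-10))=-30720/7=-4388.57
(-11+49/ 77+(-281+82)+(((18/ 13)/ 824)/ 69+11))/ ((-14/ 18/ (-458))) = -553988933163/ 4742738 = -116807.83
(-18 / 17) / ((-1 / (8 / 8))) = 18 / 17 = 1.06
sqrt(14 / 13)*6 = 6*sqrt(182) / 13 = 6.23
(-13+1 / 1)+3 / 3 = -11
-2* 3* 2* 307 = -3684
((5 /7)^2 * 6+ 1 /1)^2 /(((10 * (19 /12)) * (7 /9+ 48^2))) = 2138454 /4731374585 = 0.00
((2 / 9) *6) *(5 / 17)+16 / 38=788 / 969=0.81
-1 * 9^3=-729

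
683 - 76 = 607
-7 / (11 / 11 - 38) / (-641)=-7 / 23717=-0.00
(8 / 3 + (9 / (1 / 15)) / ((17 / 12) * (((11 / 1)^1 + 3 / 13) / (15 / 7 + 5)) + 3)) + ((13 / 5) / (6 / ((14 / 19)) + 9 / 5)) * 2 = 29.01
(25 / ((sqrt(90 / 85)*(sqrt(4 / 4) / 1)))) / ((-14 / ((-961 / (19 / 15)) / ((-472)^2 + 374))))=120125*sqrt(34) / 118720056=0.01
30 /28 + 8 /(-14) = 1 /2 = 0.50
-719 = -719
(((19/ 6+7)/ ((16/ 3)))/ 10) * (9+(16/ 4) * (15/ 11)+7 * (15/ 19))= 15921/ 4180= 3.81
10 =10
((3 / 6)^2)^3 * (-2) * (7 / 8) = -7 / 256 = -0.03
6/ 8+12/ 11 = 81/ 44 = 1.84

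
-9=-9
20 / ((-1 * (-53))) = 20 / 53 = 0.38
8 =8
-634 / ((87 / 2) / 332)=-420976 / 87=-4838.80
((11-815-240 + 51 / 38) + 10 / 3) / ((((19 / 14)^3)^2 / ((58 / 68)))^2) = -706152464198525851136 / 36459936661776870153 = -19.37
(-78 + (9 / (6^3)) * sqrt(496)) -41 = -118.07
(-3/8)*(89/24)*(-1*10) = 445/32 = 13.91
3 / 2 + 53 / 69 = 313 / 138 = 2.27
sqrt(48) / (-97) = -4 * sqrt(3) / 97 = -0.07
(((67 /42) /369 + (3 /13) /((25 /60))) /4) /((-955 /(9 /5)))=-562283 /2137863000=-0.00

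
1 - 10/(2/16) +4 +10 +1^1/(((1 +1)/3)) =-127/2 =-63.50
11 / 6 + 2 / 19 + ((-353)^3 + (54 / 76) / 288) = -160464485015 / 3648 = -43986975.06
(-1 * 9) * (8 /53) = -72 /53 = -1.36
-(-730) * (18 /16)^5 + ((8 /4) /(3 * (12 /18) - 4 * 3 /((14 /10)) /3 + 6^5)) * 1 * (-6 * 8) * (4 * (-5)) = 195542919995 /148619264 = 1315.73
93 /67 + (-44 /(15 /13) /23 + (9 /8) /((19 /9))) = 923987 /3513480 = 0.26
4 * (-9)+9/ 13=-35.31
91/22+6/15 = 4.54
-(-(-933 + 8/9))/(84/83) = -696287/756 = -921.01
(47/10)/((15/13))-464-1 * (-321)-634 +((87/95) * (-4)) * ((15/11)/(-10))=-24215591/31350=-772.43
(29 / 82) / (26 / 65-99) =-5 / 1394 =-0.00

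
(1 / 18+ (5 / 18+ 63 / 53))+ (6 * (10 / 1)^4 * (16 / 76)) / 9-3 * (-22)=1481328 / 1007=1471.03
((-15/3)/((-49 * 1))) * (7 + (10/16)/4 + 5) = 1945/1568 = 1.24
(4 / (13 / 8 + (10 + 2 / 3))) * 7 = 672 / 295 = 2.28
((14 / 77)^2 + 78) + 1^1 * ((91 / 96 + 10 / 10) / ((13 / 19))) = 12213529 / 151008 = 80.88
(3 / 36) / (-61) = -1 / 732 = -0.00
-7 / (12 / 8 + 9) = -0.67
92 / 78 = 46 / 39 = 1.18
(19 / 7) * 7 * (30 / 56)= 285 / 28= 10.18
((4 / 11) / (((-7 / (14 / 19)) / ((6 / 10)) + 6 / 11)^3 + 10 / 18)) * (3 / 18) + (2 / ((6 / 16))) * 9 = 49300015008 / 1027084009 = 48.00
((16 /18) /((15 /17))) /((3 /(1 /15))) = 136 /6075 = 0.02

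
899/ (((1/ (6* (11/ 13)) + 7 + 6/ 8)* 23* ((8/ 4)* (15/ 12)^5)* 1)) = 60758016/ 75396875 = 0.81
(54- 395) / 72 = -341 / 72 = -4.74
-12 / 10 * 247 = -1482 / 5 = -296.40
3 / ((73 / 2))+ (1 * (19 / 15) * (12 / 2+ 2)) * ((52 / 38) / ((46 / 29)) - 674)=-6821.04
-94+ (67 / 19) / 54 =-96377 / 1026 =-93.93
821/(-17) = -821/17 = -48.29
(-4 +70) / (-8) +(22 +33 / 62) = 1771 / 124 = 14.28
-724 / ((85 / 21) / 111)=-1687644 / 85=-19854.64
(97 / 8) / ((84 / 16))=97 / 42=2.31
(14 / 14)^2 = 1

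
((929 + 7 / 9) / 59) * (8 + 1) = 8368 / 59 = 141.83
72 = 72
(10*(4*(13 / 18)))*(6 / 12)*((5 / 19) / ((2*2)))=325 / 342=0.95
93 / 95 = 0.98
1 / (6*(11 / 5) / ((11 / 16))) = 5 / 96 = 0.05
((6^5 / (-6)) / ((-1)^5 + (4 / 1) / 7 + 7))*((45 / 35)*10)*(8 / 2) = -233280 / 23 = -10142.61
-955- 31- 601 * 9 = -6395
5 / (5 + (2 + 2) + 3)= 5 / 12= 0.42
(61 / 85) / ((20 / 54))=1647 / 850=1.94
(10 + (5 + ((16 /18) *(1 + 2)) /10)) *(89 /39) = 20381 /585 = 34.84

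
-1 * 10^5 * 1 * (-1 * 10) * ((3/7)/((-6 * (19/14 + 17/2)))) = -500000/69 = -7246.38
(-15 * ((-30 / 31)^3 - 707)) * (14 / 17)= 8744.73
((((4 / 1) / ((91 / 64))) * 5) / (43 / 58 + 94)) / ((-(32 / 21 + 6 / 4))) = -89088 / 1814449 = -0.05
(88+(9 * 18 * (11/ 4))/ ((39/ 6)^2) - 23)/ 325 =12767/ 54925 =0.23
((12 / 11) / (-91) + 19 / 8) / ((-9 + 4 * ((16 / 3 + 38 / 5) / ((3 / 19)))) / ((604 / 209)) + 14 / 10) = 128581785 / 6075875806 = 0.02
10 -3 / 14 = 137 / 14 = 9.79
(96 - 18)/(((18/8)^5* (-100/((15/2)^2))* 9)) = -1664/19683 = -0.08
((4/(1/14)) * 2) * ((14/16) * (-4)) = -392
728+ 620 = 1348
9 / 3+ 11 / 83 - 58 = -4554 / 83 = -54.87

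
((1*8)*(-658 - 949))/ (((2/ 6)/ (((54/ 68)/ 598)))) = -51.22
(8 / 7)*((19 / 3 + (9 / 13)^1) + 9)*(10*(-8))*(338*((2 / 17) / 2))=-29131.65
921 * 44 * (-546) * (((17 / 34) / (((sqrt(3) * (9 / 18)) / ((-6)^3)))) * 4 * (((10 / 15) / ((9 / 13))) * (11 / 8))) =8437420992 * sqrt(3) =14614041842.99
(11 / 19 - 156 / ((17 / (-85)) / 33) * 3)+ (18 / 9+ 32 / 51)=74829287 / 969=77223.21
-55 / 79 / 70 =-11 / 1106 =-0.01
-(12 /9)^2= -16 /9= -1.78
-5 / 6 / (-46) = 5 / 276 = 0.02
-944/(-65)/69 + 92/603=327284/901485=0.36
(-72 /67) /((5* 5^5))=-72 /1046875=-0.00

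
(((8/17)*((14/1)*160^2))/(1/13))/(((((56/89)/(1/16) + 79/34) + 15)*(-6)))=-663470080/49731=-13341.18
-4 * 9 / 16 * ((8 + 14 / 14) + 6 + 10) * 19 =-4275 / 4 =-1068.75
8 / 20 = 0.40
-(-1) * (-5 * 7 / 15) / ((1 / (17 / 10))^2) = -2023 / 300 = -6.74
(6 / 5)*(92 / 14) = 276 / 35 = 7.89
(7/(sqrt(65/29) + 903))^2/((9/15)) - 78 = -65422918438972457/838756441598424 - 2138605*sqrt(1885)/279585480532808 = -78.00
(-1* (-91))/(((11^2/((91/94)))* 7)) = 1183/11374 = 0.10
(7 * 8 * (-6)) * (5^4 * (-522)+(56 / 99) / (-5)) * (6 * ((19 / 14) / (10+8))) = 49590017.20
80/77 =1.04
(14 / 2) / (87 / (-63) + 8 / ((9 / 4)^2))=3969 / 113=35.12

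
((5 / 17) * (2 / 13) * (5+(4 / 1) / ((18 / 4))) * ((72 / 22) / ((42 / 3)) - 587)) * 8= -191567440 / 153153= -1250.82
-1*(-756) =756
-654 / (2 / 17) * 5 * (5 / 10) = -27795 / 2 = -13897.50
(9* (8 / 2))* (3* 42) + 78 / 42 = 31765 / 7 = 4537.86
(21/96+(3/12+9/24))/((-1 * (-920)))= 27/29440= 0.00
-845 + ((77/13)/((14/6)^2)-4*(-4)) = -75340/91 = -827.91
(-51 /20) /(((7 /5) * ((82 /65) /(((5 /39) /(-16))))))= 425 /36736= 0.01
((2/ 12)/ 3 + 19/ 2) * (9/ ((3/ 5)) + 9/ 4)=989/ 6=164.83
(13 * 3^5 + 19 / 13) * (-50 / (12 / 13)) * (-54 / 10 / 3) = 308145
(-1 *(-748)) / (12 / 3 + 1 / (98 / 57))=73304 / 449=163.26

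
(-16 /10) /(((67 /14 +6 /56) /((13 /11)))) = -2912 /7535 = -0.39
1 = 1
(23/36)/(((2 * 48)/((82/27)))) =943/46656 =0.02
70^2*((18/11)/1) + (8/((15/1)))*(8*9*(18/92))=10152504/1265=8025.69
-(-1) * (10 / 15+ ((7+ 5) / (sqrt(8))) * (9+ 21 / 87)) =2 / 3+ 804 * sqrt(2) / 29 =39.87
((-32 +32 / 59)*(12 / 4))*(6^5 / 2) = -21648384 / 59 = -366921.76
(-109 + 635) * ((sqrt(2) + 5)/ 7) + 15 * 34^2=526 * sqrt(2)/ 7 + 124010/ 7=17821.98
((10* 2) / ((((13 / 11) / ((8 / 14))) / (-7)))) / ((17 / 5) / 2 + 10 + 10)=-8800 / 2821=-3.12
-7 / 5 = -1.40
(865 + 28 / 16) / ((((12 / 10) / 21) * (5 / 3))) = 72807 / 8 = 9100.88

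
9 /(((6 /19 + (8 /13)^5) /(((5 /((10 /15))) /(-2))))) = -190473309 /2280280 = -83.53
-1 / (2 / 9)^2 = -20.25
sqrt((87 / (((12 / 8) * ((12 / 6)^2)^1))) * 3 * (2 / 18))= sqrt(174) / 6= 2.20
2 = 2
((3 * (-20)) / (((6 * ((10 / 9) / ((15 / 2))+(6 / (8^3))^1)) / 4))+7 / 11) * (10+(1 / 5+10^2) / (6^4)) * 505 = -1333829715103 / 1050192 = -1270081.77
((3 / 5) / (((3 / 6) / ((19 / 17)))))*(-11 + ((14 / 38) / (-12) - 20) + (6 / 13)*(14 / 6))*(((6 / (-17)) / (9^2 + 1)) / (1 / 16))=2130792 / 770185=2.77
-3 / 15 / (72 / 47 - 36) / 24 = 47 / 194400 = 0.00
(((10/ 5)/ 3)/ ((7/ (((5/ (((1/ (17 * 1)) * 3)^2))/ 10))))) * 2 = 578/ 189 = 3.06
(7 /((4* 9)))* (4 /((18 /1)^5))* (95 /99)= 665 /1683605088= 0.00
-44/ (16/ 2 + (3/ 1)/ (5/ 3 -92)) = -5.52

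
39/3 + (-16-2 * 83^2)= -13781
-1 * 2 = -2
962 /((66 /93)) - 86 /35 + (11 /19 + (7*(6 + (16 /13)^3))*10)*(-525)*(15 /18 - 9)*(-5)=-379679126247271 /32142110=-11812514.06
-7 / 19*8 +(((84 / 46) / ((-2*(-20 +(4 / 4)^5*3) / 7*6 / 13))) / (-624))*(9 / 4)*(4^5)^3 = -23429404040 / 7429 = -3153776.29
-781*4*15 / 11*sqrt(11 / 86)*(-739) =1574070*sqrt(946) / 43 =1125903.46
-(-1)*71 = 71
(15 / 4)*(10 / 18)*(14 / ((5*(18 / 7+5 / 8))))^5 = 74049191673856 / 68912248837125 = 1.07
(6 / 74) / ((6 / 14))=7 / 37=0.19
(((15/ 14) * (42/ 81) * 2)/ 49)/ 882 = 5/ 194481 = 0.00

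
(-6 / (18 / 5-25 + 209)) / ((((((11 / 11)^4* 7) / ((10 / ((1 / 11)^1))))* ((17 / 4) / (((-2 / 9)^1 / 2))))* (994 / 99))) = 36300 / 27738067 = 0.00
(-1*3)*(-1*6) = 18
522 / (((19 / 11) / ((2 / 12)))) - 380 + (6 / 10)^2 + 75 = -120779 / 475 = -254.27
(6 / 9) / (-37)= -2 / 111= -0.02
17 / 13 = 1.31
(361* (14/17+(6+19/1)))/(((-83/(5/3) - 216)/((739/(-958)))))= 585579905/21644094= 27.05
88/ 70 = 44/ 35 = 1.26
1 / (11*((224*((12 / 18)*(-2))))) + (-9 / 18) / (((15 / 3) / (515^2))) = -261405763 / 9856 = -26522.50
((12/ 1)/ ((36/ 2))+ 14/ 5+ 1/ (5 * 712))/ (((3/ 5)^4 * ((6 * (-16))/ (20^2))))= -115709375/ 1038096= -111.46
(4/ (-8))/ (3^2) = -1/ 18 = -0.06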